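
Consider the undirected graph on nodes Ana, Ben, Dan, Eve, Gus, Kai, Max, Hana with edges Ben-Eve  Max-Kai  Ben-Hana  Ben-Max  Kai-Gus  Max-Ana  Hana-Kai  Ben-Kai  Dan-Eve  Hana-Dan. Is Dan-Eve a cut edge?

No

After removing Dan-Eve, the path Dan-Hana-Ben-Eve still connects them, so the edge is not a bridge.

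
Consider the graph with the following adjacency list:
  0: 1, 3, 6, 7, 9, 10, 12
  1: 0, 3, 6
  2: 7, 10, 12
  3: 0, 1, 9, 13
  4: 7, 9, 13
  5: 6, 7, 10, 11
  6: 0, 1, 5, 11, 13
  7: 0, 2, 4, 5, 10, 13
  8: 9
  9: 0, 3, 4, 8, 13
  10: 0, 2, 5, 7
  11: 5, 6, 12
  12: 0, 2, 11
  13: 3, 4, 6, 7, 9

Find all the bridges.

8-9

The edges on the cycle 0-3-13-9-0 are not bridges since each lies on that cycle.
But removing 8-9 disconnects 8 from 9 — this is a bridge.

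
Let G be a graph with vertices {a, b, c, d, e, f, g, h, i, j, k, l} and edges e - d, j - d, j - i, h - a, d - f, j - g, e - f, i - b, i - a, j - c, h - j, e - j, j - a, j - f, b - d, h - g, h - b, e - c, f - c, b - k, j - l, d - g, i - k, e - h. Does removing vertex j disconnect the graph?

Deleting j raises the number of components from 1 to 2, so j is a cut vertex.

Yes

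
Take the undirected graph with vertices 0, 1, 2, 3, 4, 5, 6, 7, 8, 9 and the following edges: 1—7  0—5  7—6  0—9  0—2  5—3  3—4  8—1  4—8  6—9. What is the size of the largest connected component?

Starting from 0 we can reach 0, 1, 2, 3, 4, 5, 6, 7, 8, 9. That is one component of size 10.
The largest has 10 vertices.

10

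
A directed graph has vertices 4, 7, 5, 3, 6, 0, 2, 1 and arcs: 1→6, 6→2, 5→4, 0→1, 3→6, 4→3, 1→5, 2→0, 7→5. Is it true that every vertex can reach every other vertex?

There is no directed path from 2 to 7, so the graph is not strongly connected.

No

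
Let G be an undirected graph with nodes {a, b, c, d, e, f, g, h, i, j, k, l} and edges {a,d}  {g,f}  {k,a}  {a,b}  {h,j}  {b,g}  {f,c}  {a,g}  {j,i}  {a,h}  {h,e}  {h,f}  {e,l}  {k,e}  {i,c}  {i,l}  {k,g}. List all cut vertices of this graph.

Removing a increases the component count from 1 to 2, so a is a cut vertex.
By contrast removing f leaves 1 component; it is not a cut vertex. No other vertex is a cut vertex either.

a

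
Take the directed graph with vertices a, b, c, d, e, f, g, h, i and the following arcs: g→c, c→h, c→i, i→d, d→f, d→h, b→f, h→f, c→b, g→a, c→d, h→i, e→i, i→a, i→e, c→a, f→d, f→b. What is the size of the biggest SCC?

{b, d, e, f, h, i} are all mutually reachable — one SCC of size 6.
{a} is an SCC by itself.
{c} is an SCC by itself.
{g} is an SCC by itself.
The largest has 6 vertices.

6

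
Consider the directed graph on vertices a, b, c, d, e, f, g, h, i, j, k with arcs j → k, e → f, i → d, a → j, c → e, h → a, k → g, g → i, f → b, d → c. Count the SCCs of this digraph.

11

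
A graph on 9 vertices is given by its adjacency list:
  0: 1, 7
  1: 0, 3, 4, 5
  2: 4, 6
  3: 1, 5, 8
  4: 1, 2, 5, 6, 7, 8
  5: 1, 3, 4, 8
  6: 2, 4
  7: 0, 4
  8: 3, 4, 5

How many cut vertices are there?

Removing 4 increases the component count from 1 to 2, so 4 is a cut vertex.
By contrast removing 0 leaves 1 component; it is not a cut vertex. No other vertex is a cut vertex either.

1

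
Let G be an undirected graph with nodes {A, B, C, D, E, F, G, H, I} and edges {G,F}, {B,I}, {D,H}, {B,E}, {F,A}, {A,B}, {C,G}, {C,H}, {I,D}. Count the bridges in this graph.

The edges on the cycle C-G-F-A-B-I-D-H-C are not bridges since each lies on that cycle.
But removing E–B disconnects E from B — this is a bridge.

1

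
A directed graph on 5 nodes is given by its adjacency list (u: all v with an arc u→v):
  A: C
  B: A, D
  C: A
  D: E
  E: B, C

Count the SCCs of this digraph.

{B, D, E} are all mutually reachable — one SCC of size 3.
{A, C} are all mutually reachable — one SCC of size 2.
That gives 2 strongly connected components.

2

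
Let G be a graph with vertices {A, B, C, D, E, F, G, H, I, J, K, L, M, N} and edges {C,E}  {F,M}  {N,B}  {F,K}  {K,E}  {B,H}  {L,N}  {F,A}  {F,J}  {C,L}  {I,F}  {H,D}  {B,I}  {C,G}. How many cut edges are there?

6

The edges on the cycle C-L-N-B-I-F-K-E-C are not bridges since each lies on that cycle.
But removing A—F disconnects A from F; removing B—H disconnects B from H; removing J—F disconnects J from F; removing M—F disconnects M from F — these are bridges.
In total 6 edges are bridges.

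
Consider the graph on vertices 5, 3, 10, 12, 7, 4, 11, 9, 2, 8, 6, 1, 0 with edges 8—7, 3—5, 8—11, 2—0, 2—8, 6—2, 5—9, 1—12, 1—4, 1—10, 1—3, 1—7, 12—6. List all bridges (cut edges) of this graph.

0-2, 1-10, 1-3, 1-4, 11-8, 3-5, 5-9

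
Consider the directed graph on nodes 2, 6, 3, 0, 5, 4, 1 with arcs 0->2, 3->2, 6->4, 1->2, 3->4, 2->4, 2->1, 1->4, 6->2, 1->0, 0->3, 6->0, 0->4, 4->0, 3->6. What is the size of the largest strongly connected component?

6

{0, 1, 2, 3, 4, 6} are all mutually reachable — one SCC of size 6.
{5} is an SCC by itself.
The largest has 6 vertices.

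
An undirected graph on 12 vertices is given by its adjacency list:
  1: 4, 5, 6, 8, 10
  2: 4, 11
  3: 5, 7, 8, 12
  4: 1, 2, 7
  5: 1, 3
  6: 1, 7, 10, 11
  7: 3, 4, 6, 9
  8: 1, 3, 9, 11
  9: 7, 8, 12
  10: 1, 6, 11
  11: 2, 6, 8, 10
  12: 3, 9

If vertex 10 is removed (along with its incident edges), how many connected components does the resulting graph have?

With 10 gone, the remaining components are: {1, 2, 3, 4, 5, 6, 7, 8, 9, 11, 12}.
That is 1 component.

1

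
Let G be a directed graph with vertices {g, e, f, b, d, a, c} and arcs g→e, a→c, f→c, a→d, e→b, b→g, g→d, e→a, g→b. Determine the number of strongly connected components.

{b, e, g} are all mutually reachable — one SCC of size 3.
{f} is an SCC by itself.
{c} is an SCC by itself.
{d} is an SCC by itself.
{a} is an SCC by itself.
That gives 5 strongly connected components.

5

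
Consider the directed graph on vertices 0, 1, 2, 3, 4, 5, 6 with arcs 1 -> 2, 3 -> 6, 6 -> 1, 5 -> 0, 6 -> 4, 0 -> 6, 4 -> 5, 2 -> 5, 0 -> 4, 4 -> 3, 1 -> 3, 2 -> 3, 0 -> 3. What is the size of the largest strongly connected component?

7

{0, 1, 2, 3, 4, 5, 6} are all mutually reachable — one SCC of size 7.
The largest has 7 vertices.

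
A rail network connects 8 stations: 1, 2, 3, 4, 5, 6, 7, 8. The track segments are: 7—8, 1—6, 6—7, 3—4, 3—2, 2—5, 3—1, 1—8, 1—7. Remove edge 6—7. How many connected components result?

6 and 7 are still connected via 6-1-7, so the component count stays at 1.

1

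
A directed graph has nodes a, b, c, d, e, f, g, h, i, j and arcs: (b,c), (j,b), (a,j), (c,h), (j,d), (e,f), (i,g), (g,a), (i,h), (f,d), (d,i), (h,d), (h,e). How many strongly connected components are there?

1

{a, b, c, d, e, f, g, h, i, j} are all mutually reachable — one SCC of size 10.
That gives 1 strongly connected component.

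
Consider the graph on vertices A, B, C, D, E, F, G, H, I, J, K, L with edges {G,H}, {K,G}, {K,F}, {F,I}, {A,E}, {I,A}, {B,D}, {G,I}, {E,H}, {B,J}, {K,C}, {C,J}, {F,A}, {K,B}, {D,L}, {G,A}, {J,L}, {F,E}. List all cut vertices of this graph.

K

Removing K increases the component count from 1 to 2, so K is a cut vertex.
By contrast removing G leaves 1 component; it is not a cut vertex. No other vertex is a cut vertex either.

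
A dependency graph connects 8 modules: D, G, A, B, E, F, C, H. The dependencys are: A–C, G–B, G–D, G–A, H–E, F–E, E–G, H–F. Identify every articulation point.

A, E, G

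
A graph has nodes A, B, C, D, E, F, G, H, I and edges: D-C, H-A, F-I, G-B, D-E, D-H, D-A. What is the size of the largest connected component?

Starting from F we can reach F, I. That is one component of size 2.
Starting from B we can reach B, G. That is one component of size 2.
Starting from A we can reach A, C, D, E, H. That is one component of size 5.
The largest has 5 vertices.

5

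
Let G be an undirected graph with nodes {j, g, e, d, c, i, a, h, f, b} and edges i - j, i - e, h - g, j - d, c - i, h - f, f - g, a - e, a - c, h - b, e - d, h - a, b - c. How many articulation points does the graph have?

Removing h increases the component count from 1 to 2, so h is a cut vertex.
By contrast removing i leaves 1 component; it is not a cut vertex. No other vertex is a cut vertex either.

1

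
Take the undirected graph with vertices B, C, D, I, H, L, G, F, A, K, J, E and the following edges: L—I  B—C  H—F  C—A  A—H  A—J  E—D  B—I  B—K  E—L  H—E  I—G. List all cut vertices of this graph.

A, B, E, H, I

Removing A increases the component count from 1 to 2, so A is a cut vertex.
Removing B increases the component count from 1 to 2, so B is a cut vertex.
Removing E increases the component count from 1 to 2, so E is a cut vertex.
Likewise H, I are cut vertices.
By contrast removing G leaves 1 component; it is not a cut vertex. No other vertex is a cut vertex either.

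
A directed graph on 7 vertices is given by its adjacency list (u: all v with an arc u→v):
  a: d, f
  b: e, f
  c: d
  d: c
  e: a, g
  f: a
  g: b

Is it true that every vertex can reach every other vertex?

There is no directed path from c to b, so the graph is not strongly connected.

No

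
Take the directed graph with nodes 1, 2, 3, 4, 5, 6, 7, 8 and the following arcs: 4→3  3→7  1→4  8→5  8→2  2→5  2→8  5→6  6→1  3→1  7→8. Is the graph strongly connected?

From 2 we can reach every vertex (1, 2, 3, 4, 5, 6, 7, 8), and every vertex can reach 2 (1, 2, 3, 4, 5, 6, 7, 8). So the whole graph is one strongly connected component.

Yes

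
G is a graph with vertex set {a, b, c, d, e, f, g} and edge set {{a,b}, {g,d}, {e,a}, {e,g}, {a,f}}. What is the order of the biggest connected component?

6

c is isolated — a component by itself.
Starting from a we can reach a, b, d, e, f, g. That is one component of size 6.
The largest has 6 vertices.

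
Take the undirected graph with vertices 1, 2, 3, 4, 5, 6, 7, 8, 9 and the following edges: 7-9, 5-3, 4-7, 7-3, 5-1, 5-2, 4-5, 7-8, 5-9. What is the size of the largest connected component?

8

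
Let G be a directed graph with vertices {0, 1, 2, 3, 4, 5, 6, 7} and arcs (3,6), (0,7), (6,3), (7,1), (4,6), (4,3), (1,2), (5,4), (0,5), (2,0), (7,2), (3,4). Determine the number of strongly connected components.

3

{0, 1, 2, 7} are all mutually reachable — one SCC of size 4.
{3, 4, 6} are all mutually reachable — one SCC of size 3.
{5} is an SCC by itself.
That gives 3 strongly connected components.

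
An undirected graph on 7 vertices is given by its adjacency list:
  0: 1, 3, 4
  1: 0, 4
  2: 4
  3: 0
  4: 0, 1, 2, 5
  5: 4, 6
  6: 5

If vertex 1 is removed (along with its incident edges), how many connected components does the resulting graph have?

With 1 gone, the remaining components are: {0, 2, 3, 4, 5, 6}.
That is 1 component.

1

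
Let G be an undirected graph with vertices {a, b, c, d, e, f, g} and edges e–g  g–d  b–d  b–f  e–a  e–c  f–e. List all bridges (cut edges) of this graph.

a-e, c-e

The edges on the cycle b-f-e-g-d-b are not bridges since each lies on that cycle.
But removing e–a disconnects e from a; removing e–c disconnects e from c — these are bridges.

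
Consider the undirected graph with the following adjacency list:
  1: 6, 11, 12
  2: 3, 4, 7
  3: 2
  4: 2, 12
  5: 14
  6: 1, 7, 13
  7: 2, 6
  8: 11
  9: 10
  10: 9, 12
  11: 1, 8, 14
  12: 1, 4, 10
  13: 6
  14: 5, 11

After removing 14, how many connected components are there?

With 14 gone, the remaining components are: {5}; {1, 2, 3, 4, 6, 7, 8, 9, 10, 11, 12, 13}.
That is 2 components.

2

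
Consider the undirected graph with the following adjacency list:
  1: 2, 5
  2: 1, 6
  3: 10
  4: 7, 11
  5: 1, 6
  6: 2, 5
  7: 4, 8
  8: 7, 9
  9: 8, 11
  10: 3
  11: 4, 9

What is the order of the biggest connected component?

5

Starting from 3 we can reach 3, 10. That is one component of size 2.
Starting from 1 we can reach 1, 2, 5, 6. That is one component of size 4.
Starting from 4 we can reach 4, 7, 8, 9, 11. That is one component of size 5.
The largest has 5 vertices.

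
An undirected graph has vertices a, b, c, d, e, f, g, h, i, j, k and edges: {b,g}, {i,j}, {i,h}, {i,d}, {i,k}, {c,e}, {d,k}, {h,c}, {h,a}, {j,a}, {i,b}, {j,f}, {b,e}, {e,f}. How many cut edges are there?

1

The edges on the cycle i-d-k-i are not bridges since each lies on that cycle.
But removing b—g disconnects b from g — this is a bridge.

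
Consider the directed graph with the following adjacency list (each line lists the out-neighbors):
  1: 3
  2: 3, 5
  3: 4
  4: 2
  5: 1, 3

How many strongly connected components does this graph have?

{1, 2, 3, 4, 5} are all mutually reachable — one SCC of size 5.
That gives 1 strongly connected component.

1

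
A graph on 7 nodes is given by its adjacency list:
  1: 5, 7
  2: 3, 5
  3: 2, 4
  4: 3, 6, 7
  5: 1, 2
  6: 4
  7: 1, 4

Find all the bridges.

4-6

The edges on the cycle 2-5-1-7-4-3-2 are not bridges since each lies on that cycle.
But removing 4-6 disconnects 4 from 6 — this is a bridge.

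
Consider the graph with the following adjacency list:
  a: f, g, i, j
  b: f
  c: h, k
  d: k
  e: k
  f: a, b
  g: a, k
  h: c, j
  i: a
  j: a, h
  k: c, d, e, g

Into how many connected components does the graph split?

Starting from a we can reach a, b, c, d, e, f, g, h, i, j, k. That is one component of size 11.
Total: 1 component.

1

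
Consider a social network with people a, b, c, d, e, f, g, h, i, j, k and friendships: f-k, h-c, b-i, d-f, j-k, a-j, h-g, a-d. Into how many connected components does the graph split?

4

e is isolated — a component by itself.
Starting from b we can reach b, i. That is one component of size 2.
Starting from c we can reach c, g, h. That is one component of size 3.
Starting from a we can reach a, d, f, j, k. That is one component of size 5.
Total: 4 components.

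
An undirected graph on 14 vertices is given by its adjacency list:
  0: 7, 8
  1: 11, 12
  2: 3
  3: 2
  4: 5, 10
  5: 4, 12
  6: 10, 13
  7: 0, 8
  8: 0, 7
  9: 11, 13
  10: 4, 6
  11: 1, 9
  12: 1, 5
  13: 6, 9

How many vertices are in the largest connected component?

Starting from 2 we can reach 2, 3. That is one component of size 2.
Starting from 0 we can reach 0, 7, 8. That is one component of size 3.
Starting from 1 we can reach 1, 4, 5, 6, 9, 10, 11, 12, 13. That is one component of size 9.
The largest has 9 vertices.

9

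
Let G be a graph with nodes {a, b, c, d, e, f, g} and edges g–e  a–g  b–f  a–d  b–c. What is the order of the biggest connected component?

Starting from b we can reach b, c, f. That is one component of size 3.
Starting from a we can reach a, d, e, g. That is one component of size 4.
The largest has 4 vertices.

4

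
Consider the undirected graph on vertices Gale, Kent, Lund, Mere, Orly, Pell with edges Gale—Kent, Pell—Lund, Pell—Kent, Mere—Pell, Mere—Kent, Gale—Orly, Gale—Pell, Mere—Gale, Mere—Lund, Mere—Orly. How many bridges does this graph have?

The edges on the cycle Mere-Gale-Orly-Mere are not bridges since each lies on that cycle.
Every edge lies on some cycle, so there are no bridges.

0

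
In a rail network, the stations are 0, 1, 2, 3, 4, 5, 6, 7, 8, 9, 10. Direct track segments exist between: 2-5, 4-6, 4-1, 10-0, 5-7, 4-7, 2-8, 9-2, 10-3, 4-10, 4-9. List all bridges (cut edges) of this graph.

The edges on the cycle 4-9-2-5-7-4 are not bridges since each lies on that cycle.
But removing 8-2 disconnects 8 from 2; removing 4-6 disconnects 4 from 6; removing 4-10 disconnects 4 from 10; removing 3-10 disconnects 3 from 10 — these are bridges.
In total 6 edges are bridges.

0-10, 1-4, 10-3, 10-4, 2-8, 4-6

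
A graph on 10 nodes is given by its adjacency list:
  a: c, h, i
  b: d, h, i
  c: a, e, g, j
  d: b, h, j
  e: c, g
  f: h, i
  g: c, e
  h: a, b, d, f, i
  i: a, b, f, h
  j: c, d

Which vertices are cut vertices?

Removing c increases the component count from 1 to 2, so c is a cut vertex.
By contrast removing d leaves 1 component; it is not a cut vertex. No other vertex is a cut vertex either.

c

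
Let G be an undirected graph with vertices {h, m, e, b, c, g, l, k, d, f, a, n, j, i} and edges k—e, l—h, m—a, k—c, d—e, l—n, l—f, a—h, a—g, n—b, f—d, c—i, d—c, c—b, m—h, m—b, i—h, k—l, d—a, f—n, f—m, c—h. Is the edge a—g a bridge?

Yes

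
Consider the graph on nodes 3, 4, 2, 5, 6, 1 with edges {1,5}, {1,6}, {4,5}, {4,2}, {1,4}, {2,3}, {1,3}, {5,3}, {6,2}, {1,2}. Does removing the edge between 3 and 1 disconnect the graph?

No

After removing 3 - 1, the path 3-2-1 still connects them, so the edge is not a bridge.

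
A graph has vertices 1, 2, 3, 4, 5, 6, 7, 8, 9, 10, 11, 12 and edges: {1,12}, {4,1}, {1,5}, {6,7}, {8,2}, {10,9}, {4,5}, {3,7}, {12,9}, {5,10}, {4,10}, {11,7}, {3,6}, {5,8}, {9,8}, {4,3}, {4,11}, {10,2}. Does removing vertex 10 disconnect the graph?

Deleting 10 leaves 1 component (was 1) (its neighbors 2, 4, 5, 9 remain connected to each other), so 10 is not a cut vertex.

No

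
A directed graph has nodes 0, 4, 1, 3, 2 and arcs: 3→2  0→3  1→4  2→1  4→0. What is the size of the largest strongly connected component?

{0, 1, 2, 3, 4} are all mutually reachable — one SCC of size 5.
The largest has 5 vertices.

5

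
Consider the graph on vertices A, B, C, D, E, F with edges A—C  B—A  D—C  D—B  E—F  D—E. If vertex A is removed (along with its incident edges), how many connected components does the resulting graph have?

1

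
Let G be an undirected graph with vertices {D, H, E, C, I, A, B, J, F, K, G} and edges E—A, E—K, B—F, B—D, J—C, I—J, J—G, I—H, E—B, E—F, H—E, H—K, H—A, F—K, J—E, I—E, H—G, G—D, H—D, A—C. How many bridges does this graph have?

0

The edges on the cycle I-H-E-J-I are not bridges since each lies on that cycle.
Every edge lies on some cycle, so there are no bridges.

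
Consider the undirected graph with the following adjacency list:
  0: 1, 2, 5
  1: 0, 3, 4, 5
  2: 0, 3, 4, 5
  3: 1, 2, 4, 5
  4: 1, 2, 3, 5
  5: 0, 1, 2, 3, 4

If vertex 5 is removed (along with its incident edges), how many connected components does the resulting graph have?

With 5 gone, the remaining components are: {0, 1, 2, 3, 4}.
That is 1 component.

1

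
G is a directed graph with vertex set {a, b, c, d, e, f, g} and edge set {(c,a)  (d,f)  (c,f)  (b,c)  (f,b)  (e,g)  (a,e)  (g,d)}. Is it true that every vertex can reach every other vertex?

From d we can reach every vertex (a, b, c, d, e, f, g), and every vertex can reach d (a, b, c, d, e, f, g). So the whole graph is one strongly connected component.

Yes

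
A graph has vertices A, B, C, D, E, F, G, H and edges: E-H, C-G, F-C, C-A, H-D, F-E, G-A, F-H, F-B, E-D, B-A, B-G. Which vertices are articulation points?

Removing F increases the component count from 1 to 2, so F is a cut vertex.
By contrast removing D leaves 1 component; it is not a cut vertex. No other vertex is a cut vertex either.

F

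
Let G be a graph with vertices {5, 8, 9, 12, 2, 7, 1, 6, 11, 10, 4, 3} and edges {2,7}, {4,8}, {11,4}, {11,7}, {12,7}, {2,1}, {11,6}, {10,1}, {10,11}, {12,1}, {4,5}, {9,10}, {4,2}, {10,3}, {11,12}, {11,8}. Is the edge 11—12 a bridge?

No

After removing 11—12, the path 11-7-12 still connects them, so the edge is not a bridge.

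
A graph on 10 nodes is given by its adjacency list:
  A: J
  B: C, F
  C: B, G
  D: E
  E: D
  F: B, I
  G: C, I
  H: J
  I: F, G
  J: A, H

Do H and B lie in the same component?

No

The component containing H is {A, H, J}, and B is not in it.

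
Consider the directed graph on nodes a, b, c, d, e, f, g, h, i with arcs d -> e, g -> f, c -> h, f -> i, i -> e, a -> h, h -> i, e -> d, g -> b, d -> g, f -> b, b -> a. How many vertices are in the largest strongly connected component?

8

{a, b, d, e, f, g, h, i} are all mutually reachable — one SCC of size 8.
{c} is an SCC by itself.
The largest has 8 vertices.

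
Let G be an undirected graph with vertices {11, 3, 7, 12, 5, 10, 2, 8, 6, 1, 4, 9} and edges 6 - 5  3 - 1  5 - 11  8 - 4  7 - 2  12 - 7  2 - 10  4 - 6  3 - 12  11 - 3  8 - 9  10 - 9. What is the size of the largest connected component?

12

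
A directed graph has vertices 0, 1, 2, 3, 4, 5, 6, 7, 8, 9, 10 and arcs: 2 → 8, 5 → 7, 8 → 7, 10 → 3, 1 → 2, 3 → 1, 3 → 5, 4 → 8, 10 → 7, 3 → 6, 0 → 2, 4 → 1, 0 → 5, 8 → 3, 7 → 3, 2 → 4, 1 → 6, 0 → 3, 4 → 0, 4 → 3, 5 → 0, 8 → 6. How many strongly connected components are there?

4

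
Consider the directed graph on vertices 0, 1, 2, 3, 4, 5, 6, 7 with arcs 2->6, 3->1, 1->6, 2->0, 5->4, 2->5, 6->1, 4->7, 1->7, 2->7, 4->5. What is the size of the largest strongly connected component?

{4, 5} are all mutually reachable — one SCC of size 2.
{1, 6} are all mutually reachable — one SCC of size 2.
{3} is an SCC by itself.
{0} is an SCC by itself.
{2} is an SCC by itself.
(and 1 more singleton SCC)
The largest has 2 vertices.

2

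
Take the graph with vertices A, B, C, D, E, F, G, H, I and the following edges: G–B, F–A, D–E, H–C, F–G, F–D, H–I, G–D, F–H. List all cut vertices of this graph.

D, F, G, H

Removing D increases the component count from 1 to 2, so D is a cut vertex.
Removing F increases the component count from 1 to 3, so F is a cut vertex.
Removing G increases the component count from 1 to 2, so G is a cut vertex.
Likewise H is a cut vertex.
By contrast removing A leaves 1 component; it is not a cut vertex. No other vertex is a cut vertex either.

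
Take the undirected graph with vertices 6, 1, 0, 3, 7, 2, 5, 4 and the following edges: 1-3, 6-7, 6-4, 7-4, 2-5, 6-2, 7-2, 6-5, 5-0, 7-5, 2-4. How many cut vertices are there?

Removing 5 increases the component count from 2 to 3, so 5 is a cut vertex.
By contrast removing 1 leaves 2 components; it is not a cut vertex. No other vertex is a cut vertex either.

1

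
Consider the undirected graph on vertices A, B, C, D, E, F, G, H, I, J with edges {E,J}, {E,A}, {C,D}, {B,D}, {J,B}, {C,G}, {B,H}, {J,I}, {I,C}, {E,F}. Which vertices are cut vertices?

B, C, E, J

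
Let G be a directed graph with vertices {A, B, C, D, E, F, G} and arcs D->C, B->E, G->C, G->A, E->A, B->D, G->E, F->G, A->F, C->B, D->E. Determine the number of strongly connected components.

1

{A, B, C, D, E, F, G} are all mutually reachable — one SCC of size 7.
That gives 1 strongly connected component.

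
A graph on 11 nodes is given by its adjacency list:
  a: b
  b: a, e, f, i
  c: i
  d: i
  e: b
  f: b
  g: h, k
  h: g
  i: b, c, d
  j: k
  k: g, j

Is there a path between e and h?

No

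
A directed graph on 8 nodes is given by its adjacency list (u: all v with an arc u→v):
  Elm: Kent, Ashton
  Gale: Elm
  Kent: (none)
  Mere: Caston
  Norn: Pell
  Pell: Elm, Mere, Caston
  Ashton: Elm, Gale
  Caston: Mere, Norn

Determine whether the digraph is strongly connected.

No

There is no directed path from Gale to Caston, so the graph is not strongly connected.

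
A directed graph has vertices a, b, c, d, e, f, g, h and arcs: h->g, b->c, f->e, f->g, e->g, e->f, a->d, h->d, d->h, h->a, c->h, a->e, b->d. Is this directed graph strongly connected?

No

There is no directed path from f to b, so the graph is not strongly connected.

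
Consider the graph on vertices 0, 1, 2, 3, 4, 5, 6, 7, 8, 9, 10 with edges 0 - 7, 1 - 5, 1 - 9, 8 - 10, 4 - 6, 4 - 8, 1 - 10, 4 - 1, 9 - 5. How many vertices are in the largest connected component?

2 is isolated — a component by itself.
3 is isolated — a component by itself.
Starting from 0 we can reach 0, 7. That is one component of size 2.
Starting from 1 we can reach 1, 4, 5, 6, 8, 9, 10. That is one component of size 7.
The largest has 7 vertices.

7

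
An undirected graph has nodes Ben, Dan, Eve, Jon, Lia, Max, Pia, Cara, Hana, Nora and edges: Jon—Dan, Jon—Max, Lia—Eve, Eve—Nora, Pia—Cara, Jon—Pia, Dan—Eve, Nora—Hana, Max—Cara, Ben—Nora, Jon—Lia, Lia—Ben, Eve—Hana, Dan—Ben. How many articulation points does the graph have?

Removing Jon increases the component count from 1 to 2, so Jon is a cut vertex.
By contrast removing Dan leaves 1 component; it is not a cut vertex. No other vertex is a cut vertex either.

1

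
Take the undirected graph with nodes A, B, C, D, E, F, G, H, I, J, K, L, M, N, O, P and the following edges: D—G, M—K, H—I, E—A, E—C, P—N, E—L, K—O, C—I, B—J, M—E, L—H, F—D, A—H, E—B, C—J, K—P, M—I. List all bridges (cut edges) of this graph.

D-F, D-G, K-M, K-O, K-P, N-P

The edges on the cycle E-B-J-C-E are not bridges since each lies on that cycle.
But removing F—D disconnects F from D; removing K—P disconnects K from P; removing D—G disconnects D from G; removing K—M disconnects K from M — these are bridges.
In total 6 edges are bridges.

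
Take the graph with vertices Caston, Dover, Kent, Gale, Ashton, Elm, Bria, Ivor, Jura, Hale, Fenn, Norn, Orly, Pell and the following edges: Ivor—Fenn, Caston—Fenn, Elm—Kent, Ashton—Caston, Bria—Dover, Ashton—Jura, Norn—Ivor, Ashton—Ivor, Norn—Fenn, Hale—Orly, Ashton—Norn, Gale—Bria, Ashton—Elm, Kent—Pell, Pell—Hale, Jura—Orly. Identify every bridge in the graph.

The edges on the cycle Ashton-Elm-Kent-Pell-Hale-Orly-Jura-Ashton are not bridges since each lies on that cycle.
But removing Bria—Dover disconnects Bria from Dover; removing Gale—Bria disconnects Gale from Bria — these are bridges.

Bria-Dover, Bria-Gale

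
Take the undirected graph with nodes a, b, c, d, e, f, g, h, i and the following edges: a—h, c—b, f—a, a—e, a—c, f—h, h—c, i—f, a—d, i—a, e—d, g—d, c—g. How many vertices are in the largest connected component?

Starting from a we can reach a, b, c, d, e, f, g, h, i. That is one component of size 9.
The largest has 9 vertices.

9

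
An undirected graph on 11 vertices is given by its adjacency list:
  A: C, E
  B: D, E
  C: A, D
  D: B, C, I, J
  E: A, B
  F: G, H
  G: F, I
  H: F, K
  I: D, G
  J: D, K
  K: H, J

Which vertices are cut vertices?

Removing D increases the component count from 1 to 2, so D is a cut vertex.
By contrast removing J leaves 1 component; it is not a cut vertex. No other vertex is a cut vertex either.

D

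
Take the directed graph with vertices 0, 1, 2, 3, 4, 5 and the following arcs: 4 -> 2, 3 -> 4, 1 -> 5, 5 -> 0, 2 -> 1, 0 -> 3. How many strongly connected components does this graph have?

1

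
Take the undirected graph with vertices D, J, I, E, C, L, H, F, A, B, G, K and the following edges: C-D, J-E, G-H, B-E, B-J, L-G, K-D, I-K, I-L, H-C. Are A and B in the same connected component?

The component containing A is {A}, and B is not in it.

No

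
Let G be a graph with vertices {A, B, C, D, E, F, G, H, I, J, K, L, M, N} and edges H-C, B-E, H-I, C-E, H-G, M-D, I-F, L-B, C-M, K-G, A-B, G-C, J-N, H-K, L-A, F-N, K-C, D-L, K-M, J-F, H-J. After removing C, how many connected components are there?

With C gone, the remaining components are: {A, B, D, E, F, G, H, I, J, K, L, M, N}.
That is 1 component.

1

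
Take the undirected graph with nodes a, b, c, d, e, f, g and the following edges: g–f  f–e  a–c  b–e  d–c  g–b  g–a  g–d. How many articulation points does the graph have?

Removing g increases the component count from 1 to 2, so g is a cut vertex.
By contrast removing f leaves 1 component; it is not a cut vertex. No other vertex is a cut vertex either.

1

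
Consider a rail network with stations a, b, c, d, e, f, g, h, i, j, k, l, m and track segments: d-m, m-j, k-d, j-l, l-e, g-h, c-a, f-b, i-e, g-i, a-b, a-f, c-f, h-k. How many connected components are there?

2

Starting from a we can reach a, b, c, f. That is one component of size 4.
Starting from d we can reach d, e, g, h, i, j, k, l, m. That is one component of size 9.
Total: 2 components.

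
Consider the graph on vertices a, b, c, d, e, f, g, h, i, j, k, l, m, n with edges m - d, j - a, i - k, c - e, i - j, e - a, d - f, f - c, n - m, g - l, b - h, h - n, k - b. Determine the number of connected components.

Starting from g we can reach g, l. That is one component of size 2.
Starting from a we can reach a, b, c, d, e, f, h, i, j, k, m, n. That is one component of size 12.
Total: 2 components.

2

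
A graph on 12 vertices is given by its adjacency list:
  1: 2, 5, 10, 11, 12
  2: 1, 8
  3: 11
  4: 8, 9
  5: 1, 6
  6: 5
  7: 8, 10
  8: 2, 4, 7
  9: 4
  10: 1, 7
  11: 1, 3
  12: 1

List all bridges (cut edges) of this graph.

1-11, 1-12, 1-5, 11-3, 4-8, 4-9, 5-6

The edges on the cycle 10-7-8-2-1-10 are not bridges since each lies on that cycle.
But removing 12-1 disconnects 12 from 1; removing 6-5 disconnects 6 from 5; removing 8-4 disconnects 8 from 4; removing 1-5 disconnects 1 from 5 — these are bridges.
In total 7 edges are bridges.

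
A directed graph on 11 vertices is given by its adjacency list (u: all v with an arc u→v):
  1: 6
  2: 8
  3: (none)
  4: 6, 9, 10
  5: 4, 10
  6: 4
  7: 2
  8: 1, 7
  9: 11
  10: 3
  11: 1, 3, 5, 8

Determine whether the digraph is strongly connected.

There is no directed path from 10 to 11, so the graph is not strongly connected.

No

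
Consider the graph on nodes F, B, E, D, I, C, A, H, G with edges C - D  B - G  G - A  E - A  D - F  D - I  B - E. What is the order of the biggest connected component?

4

H is isolated — a component by itself.
Starting from C we can reach C, D, F, I. That is one component of size 4.
Starting from A we can reach A, B, E, G. That is one component of size 4.
The largest has 4 vertices.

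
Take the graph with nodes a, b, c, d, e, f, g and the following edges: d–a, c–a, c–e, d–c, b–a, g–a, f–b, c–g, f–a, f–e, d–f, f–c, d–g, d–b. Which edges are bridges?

The edges on the cycle d-f-e-c-d are not bridges since each lies on that cycle.
Every edge lies on some cycle, so there are no bridges.

none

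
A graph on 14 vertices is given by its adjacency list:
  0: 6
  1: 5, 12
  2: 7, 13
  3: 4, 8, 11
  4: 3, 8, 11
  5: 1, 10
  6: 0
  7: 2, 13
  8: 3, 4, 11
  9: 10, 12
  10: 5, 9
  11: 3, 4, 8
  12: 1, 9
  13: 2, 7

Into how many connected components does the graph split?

4

Starting from 0 we can reach 0, 6. That is one component of size 2.
Starting from 2 we can reach 2, 7, 13. That is one component of size 3.
Starting from 3 we can reach 3, 4, 8, 11. That is one component of size 4.
Starting from 1 we can reach 1, 5, 9, 10, 12. That is one component of size 5.
Total: 4 components.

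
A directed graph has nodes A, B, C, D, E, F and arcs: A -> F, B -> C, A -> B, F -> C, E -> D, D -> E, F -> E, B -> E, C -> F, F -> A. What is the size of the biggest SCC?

4

{A, B, C, F} are all mutually reachable — one SCC of size 4.
{D, E} are all mutually reachable — one SCC of size 2.
The largest has 4 vertices.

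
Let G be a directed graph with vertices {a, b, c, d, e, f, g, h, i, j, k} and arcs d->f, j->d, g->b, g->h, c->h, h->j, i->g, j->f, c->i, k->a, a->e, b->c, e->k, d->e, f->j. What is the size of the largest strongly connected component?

{b, c, g, i} are all mutually reachable — one SCC of size 4.
{d, f, j} are all mutually reachable — one SCC of size 3.
{a, e, k} are all mutually reachable — one SCC of size 3.
{h} is an SCC by itself.
The largest has 4 vertices.

4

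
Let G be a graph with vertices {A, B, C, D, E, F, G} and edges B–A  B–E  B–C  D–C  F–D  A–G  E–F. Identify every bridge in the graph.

The edges on the cycle B-E-F-D-C-B are not bridges since each lies on that cycle.
But removing B–A disconnects B from A; removing A–G disconnects A from G — these are bridges.

A-B, A-G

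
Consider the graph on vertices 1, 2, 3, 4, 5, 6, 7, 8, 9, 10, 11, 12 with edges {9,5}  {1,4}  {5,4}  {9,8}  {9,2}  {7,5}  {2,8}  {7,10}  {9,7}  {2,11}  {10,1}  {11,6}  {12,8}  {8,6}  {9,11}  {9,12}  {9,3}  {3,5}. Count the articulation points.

1

Removing 9 increases the component count from 1 to 2, so 9 is a cut vertex.
By contrast removing 1 leaves 1 component; it is not a cut vertex. No other vertex is a cut vertex either.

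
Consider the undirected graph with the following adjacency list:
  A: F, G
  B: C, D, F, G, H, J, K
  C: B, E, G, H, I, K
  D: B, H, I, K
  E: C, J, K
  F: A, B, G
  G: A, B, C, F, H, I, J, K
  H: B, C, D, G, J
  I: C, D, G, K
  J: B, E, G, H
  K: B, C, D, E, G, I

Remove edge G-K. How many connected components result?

G and K are still connected via G-C-K, so the component count stays at 1.

1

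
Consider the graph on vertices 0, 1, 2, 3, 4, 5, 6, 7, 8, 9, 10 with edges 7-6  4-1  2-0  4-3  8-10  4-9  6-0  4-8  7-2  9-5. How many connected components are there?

2

Starting from 0 we can reach 0, 2, 6, 7. That is one component of size 4.
Starting from 1 we can reach 1, 3, 4, 5, 8, 9, 10. That is one component of size 7.
Total: 2 components.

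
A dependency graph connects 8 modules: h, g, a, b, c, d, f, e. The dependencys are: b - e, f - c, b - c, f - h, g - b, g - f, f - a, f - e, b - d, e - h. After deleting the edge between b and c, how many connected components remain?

1

b and c are still connected via b-g-f-c, so the component count stays at 1.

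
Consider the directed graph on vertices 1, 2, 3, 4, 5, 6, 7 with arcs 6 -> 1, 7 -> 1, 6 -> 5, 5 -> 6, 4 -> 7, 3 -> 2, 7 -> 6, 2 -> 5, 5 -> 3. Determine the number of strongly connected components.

4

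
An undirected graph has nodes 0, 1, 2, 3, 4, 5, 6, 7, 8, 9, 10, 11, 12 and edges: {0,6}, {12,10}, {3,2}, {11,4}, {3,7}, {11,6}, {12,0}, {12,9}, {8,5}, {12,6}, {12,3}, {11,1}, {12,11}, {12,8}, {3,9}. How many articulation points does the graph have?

Removing 3 increases the component count from 1 to 3, so 3 is a cut vertex.
Removing 8 increases the component count from 1 to 2, so 8 is a cut vertex.
Removing 11 increases the component count from 1 to 3, so 11 is a cut vertex.
Likewise 12 is a cut vertex.
By contrast removing 0 leaves 1 component; it is not a cut vertex. No other vertex is a cut vertex either.

4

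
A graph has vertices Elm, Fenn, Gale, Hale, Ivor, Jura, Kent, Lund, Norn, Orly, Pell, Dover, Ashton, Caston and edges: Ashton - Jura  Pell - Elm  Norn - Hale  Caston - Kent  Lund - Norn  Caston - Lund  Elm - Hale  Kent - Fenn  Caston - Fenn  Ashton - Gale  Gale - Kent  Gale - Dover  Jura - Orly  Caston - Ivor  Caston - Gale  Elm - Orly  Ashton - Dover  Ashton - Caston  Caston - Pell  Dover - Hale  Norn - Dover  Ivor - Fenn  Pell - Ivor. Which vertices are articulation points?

Removing Jura, for instance, still leaves 1 component. No single vertex removal increases the component count — the graph has no articulation points.

none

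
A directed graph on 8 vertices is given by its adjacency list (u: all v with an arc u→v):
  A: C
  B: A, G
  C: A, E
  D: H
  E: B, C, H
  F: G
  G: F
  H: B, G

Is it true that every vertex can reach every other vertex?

No

There is no directed path from G to D, so the graph is not strongly connected.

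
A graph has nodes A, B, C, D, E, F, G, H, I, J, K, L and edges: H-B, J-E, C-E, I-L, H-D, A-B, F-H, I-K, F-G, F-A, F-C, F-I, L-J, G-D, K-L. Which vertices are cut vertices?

F

Removing F increases the component count from 1 to 2, so F is a cut vertex.
By contrast removing J leaves 1 component; it is not a cut vertex. No other vertex is a cut vertex either.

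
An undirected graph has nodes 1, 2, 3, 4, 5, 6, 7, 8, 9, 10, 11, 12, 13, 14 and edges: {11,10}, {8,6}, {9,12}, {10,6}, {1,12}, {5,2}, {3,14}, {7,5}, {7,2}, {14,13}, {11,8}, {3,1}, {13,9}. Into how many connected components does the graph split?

4 is isolated — a component by itself.
Starting from 2 we can reach 2, 5, 7. That is one component of size 3.
Starting from 6 we can reach 6, 8, 10, 11. That is one component of size 4.
Starting from 1 we can reach 1, 3, 9, 12, 13, 14. That is one component of size 6.
Total: 4 components.

4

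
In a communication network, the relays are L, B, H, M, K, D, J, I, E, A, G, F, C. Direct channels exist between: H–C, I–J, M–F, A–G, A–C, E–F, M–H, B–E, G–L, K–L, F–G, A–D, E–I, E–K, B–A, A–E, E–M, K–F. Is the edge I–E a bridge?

Removing I–E leaves no path between I and E: the component count goes from 1 to 2. So it is a bridge.

Yes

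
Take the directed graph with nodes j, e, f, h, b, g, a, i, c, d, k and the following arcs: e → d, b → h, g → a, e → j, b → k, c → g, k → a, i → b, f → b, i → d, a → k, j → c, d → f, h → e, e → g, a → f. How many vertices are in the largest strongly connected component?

10

{a, b, c, d, e, f, g, h, j, k} are all mutually reachable — one SCC of size 10.
{i} is an SCC by itself.
The largest has 10 vertices.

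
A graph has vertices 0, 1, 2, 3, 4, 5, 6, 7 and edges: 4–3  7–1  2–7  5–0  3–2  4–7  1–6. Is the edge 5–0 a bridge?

Yes

Removing 5–0 leaves no path between 5 and 0: the component count goes from 2 to 3. So it is a bridge.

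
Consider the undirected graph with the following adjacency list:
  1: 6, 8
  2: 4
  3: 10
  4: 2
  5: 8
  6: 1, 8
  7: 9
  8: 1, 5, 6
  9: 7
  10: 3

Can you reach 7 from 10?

No

The component containing 10 is {3, 10}, and 7 is not in it.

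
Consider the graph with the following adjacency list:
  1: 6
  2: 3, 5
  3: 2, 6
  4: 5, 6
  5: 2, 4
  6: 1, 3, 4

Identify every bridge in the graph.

The edges on the cycle 3-6-4-5-2-3 are not bridges since each lies on that cycle.
But removing 6-1 disconnects 6 from 1 — this is a bridge.

1-6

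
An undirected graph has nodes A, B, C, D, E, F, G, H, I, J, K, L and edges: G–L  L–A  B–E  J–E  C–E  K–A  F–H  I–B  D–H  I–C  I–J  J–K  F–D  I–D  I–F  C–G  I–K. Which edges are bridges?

none

The edges on the cycle I-C-G-L-A-K-I are not bridges since each lies on that cycle.
Every edge lies on some cycle, so there are no bridges.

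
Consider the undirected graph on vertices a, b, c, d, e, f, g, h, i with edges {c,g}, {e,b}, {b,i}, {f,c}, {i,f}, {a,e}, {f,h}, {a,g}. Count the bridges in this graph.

1

The edges on the cycle a-e-b-i-f-c-g-a are not bridges since each lies on that cycle.
But removing f - h disconnects f from h — this is a bridge.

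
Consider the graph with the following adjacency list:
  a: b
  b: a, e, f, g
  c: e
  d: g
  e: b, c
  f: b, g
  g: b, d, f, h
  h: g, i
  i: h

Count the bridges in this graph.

6

The edges on the cycle f-b-g-f are not bridges since each lies on that cycle.
But removing b-e disconnects b from e; removing b-a disconnects b from a; removing g-h disconnects g from h; removing g-d disconnects g from d — these are bridges.
In total 6 edges are bridges.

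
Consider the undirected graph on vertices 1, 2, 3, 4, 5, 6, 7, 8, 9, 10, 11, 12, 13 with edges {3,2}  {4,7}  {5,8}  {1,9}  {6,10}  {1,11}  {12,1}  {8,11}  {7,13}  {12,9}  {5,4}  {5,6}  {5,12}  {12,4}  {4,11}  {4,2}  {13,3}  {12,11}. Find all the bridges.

10-6, 5-6

The edges on the cycle 4-7-13-3-2-4 are not bridges since each lies on that cycle.
But removing 5-6 disconnects 5 from 6; removing 6-10 disconnects 6 from 10 — these are bridges.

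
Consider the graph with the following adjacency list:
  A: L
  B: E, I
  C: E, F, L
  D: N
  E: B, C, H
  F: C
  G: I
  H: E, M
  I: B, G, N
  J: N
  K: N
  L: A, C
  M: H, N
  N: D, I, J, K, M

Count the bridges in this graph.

The edges on the cycle M-H-E-B-I-N-M are not bridges since each lies on that cycle.
But removing L-A disconnects L from A; removing E-C disconnects E from C; removing F-C disconnects F from C; removing J-N disconnects J from N — these are bridges.
In total 8 edges are bridges.

8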